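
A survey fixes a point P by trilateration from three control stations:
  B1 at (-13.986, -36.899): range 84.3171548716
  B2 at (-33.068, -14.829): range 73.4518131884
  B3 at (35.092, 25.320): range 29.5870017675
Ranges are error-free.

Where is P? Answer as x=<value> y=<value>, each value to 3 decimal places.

eq1: (x + 13.986)² + (y + 36.899)² = 84.3171548716²
eq2: (x + 33.068)² + (y + 14.829)² = 73.4518131884²
eq3: (x − 35.092)² + (y − 25.320)² = 29.5870017675²
eq3−eq1, eq3−eq2 (x²,y² cancel):
  -98.156·x − 124.438·y = -6549.398399
  -136.320·x − 80.298·y = -5078.937186
det = -98.156·-80.298 − -124.438·-136.320 = -9081.657672
x = (-6549.398399·-80.298 − -124.438·-5078.937186) / -9081.657672 = 11.683901
y = (-98.156·-5078.937186 − -6549.398399·-136.320) / -9081.657672 = 43.415624

x=11.684 y=43.416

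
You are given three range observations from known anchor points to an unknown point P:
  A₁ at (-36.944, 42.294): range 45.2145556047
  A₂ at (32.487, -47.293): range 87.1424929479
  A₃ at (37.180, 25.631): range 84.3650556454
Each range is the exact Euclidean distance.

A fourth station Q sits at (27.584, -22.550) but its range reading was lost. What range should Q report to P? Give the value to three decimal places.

72.697

eq1: (x + 36.944)² + (y − 42.294)² = 45.2145556047²
eq2: (x − 32.487)² + (y + 47.293)² = 87.1424929479²
eq3: (x − 37.180)² + (y − 25.631)² = 84.3650556454²
eq1−eq3, eq1−eq2 (x²,y² cancel):
  148.248·x − 33.326·y = -6187.447587
  138.862·x − 179.174·y = -5411.066593
det = 148.248·-179.174 − -33.326·138.862 = -21934.472140
x = (-6187.447587·-179.174 − -33.326·-5411.066593) / -21934.472140 = -42.321535
y = (148.248·-5411.066593 − -6187.447587·138.862) / -21934.472140 = -2.599632
|P − Q| = √((-42.321535 − 27.584)² + (-2.599632 − -22.550)²) = 72.696637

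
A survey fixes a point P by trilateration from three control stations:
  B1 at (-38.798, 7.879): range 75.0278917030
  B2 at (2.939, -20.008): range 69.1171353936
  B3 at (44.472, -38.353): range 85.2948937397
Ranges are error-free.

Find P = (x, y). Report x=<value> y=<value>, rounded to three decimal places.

x=26.400 y=45.005

eq1: (x + 38.798)² + (y − 7.879)² = 75.0278917030²
eq2: (x − 2.939)² + (y + 20.008)² = 69.1171353936²
eq3: (x − 44.472)² + (y + 38.353)² = 85.2948937397²
eq2−eq3, eq2−eq1 (x²,y² cancel):
  83.066·x − 36.690·y = 541.713115
  -83.474·x + 55.774·y = 306.399532
det = 83.066·55.774 − -36.690·-83.474 = 1570.262024
x = (541.713115·55.774 − -36.690·306.399532) / 1570.262024 = 26.400248
y = (83.066·306.399532 − 541.713115·-83.474) / 1570.262024 = 45.005447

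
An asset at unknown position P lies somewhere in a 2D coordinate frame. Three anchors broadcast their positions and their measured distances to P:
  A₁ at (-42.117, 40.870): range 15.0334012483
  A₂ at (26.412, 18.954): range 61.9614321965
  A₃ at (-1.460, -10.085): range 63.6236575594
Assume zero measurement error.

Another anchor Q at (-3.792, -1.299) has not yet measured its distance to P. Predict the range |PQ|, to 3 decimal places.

54.707

eq1: (x + 42.117)² + (y − 40.870)² = 15.0334012483²
eq2: (x − 26.412)² + (y − 18.954)² = 61.9614321965²
eq3: (x + 1.460)² + (y + 10.085)² = 63.6236575594²
eq3−eq2, eq3−eq1 (x²,y² cancel):
  55.744·x + 58.078·y = 1161.759756
  -81.314·x + 101.910·y = 7162.326412
det = 55.744·101.910 − 58.078·-81.314 = 10403.425532
x = (1161.759756·101.910 − 58.078·7162.326412) / 10403.425532 = -28.603911
y = (55.744·7162.326412 − 1161.759756·-81.314) / 10403.425532 = 47.457835
|P − Q| = √((-28.603911 − -3.792)² + (47.457835 − -1.299)²) = 54.707037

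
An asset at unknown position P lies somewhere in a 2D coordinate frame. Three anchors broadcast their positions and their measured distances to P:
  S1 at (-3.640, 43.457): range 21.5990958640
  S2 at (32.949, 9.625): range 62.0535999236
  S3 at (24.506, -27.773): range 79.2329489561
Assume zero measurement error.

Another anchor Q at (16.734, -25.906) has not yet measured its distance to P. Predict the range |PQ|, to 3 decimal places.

eq1: (x + 3.640)² + (y − 43.457)² = 21.5990958640²
eq2: (x − 32.949)² + (y − 9.625)² = 62.0535999236²
eq3: (x − 24.506)² + (y + 27.773)² = 79.2329489561²
eq2−eq3, eq2−eq1 (x²,y² cancel):
  -16.886·x − 74.796·y = -2233.604598
  -73.178·x + 67.664·y = 4107.611544
det = -16.886·67.664 − -74.796·-73.178 = -6615.995992
x = (-2233.604598·67.664 − -74.796·4107.611544) / -6615.995992 = -23.594073
y = (-16.886·4107.611544 − -2233.604598·-73.178) / -6615.995992 = 35.189236
|P − Q| = √((-23.594073 − 16.734)² + (35.189236 − -25.906)²) = 73.205064

73.205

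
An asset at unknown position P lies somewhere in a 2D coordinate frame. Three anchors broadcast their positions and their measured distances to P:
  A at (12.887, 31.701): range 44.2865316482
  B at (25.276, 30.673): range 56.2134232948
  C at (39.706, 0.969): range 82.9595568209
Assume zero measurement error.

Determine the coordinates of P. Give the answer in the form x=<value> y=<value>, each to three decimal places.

eq1: (x − 12.887)² + (y − 31.701)² = 44.2865316482²
eq2: (x − 25.276)² + (y − 30.673)² = 56.2134232948²
eq3: (x − 39.706)² + (y − 0.969)² = 82.9595568209²
eq1−eq2, eq1−eq3 (x²,y² cancel):
  24.778·x − 2.056·y = -789.971138
  53.638·x − 61.464·y = -4514.513955
det = 24.778·-61.464 − -2.056·53.638 = -1412.675264
x = (-789.971138·-61.464 − -2.056·-4514.513955) / -1412.675264 = -27.800406
y = (24.778·-4514.513955 − -789.971138·53.638) / -1412.675264 = 49.189050

x=-27.800 y=49.189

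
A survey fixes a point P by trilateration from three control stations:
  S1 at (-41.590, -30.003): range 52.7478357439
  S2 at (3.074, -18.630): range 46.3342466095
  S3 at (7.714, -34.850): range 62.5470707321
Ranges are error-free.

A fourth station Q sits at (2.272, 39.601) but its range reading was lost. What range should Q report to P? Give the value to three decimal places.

32.540

eq1: (x + 41.590)² + (y + 30.003)² = 52.7478357439²
eq2: (x − 3.074)² + (y + 18.630)² = 46.3342466095²
eq3: (x − 7.714)² + (y + 34.850)² = 62.5470707321²
eq1−eq3, eq1−eq2 (x²,y² cancel):
  98.608·x − 9.694·y = -2485.681695
  89.328·x + 22.746·y = -1637.909966
det = 98.608·22.746 − -9.694·89.328 = 3108.883200
x = (-2485.681695·22.746 − -9.694·-1637.909966) / 3108.883200 = -23.293643
y = (98.608·-1637.909966 − -2485.681695·89.328) / 3108.883200 = 19.469998
|P − Q| = √((-23.293643 − 2.272)² + (19.469998 − 39.601)²) = 32.540119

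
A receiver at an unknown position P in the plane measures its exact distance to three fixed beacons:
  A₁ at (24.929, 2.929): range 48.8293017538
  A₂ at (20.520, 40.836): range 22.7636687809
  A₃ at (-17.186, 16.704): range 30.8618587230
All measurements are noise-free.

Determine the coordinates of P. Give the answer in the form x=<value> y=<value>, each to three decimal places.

x=-2.074 y=43.613

eq1: (x − 24.929)² + (y − 2.929)² = 48.8293017538²
eq2: (x − 20.520)² + (y − 40.836)² = 22.7636687809²
eq3: (x + 17.186)² + (y − 16.704)² = 30.8618587230²
eq1−eq2, eq1−eq3 (x²,y² cancel):
  -8.818·x + 75.814·y = 3324.731307
  -84.230·x + 27.550·y = 1376.194516
det = -8.818·27.550 − 75.814·-84.230 = 6142.877320
x = (3324.731307·27.550 − 75.814·1376.194516) / 6142.877320 = -2.073697
y = (-8.818·1376.194516 − 3324.731307·-84.230) / 6142.877320 = 43.612597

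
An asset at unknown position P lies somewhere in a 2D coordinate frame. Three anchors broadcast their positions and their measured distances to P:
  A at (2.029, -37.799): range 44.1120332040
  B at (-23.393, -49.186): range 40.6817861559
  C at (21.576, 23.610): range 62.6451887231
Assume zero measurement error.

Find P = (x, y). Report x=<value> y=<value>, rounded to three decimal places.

eq1: (x − 2.029)² + (y + 37.799)² = 44.1120332040²
eq2: (x + 23.393)² + (y + 49.186)² = 40.6817861559²
eq3: (x − 21.576)² + (y − 23.610)² = 62.6451887231²
eq3−eq1, eq3−eq2 (x²,y² cancel):
  -39.094·x − 122.818·y = 2388.473563
  -89.938·x − 145.592·y = 4212.951114
det = -39.094·-145.592 − -122.818·-89.938 = -5354.231636
x = (2388.473563·-145.592 − -122.818·4212.951114) / -5354.231636 = -31.691492
y = (-39.094·4212.951114 − 2388.473563·-89.938) / -5354.231636 = -9.359592

x=-31.691 y=-9.360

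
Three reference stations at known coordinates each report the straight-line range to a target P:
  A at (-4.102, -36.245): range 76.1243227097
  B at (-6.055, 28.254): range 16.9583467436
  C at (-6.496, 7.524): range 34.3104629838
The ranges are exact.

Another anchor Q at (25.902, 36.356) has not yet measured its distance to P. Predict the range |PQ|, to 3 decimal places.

eq1: (x + 4.102)² + (y + 36.245)² = 76.1243227097²
eq2: (x + 6.055)² + (y − 28.254)² = 16.9583467436²
eq3: (x + 6.496)² + (y − 7.524)² = 34.3104629838²
eq2−eq1, eq2−eq3 (x²,y² cancel):
  3.906·x − 128.998·y = -5011.752096
  -0.882·x − 41.460·y = -1625.765295
det = 3.906·-41.460 − -128.998·-0.882 = -275.718996
x = (-5011.752096·-41.460 − -128.998·-1625.765295) / -275.718996 = 7.011594
y = (3.906·-1625.765295 − -5011.752096·-0.882) / -275.718996 = 39.063702
|P − Q| = √((7.011594 − 25.902)² + (39.063702 − 36.356)²) = 19.083477

19.083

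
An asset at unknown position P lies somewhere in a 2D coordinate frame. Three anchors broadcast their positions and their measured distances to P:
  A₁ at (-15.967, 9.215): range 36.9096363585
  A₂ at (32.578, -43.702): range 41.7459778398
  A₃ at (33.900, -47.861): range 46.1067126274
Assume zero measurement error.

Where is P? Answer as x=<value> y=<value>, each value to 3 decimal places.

eq1: (x + 15.967)² + (y − 9.215)² = 36.9096363585²
eq2: (x − 32.578)² + (y + 43.702)² = 41.7459778398²
eq3: (x − 33.900)² + (y + 47.861)² = 46.1067126274²
eq1−eq3, eq1−eq2 (x²,y² cancel):
  99.734·x − 114.152·y = 2336.516314
  97.090·x − 105.834·y = 2250.924164
det = 99.734·-105.834 − -114.152·97.090 = 527.769524
x = (2336.516314·-105.834 − -114.152·2250.924164) / 527.769524 = 18.312212
y = (99.734·2250.924164 − 2336.516314·97.090) / 527.769524 = -4.469182

x=18.312 y=-4.469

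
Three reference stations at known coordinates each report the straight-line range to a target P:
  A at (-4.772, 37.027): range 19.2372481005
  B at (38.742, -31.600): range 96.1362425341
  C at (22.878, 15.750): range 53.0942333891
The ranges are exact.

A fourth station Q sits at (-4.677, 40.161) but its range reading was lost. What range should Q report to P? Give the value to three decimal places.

18.814

eq1: (x + 4.772)² + (y − 37.027)² = 19.2372481005²
eq2: (x − 38.742)² + (y + 31.600)² = 96.1362425341²
eq3: (x − 22.878)² + (y − 15.750)² = 53.0942333891²
eq2−eq3, eq2−eq1 (x²,y² cancel):
  -31.728·x + 94.700·y = 4695.142329
  -87.028·x + 137.254·y = 7766.373563
det = -31.728·137.254 − 94.700·-87.028 = 3886.756688
x = (4695.142329·137.254 − 94.700·7766.373563) / 3886.756688 = -23.425318
y = (-31.728·7766.373563 − 4695.142329·-87.028) / 3886.756688 = 41.730769
|P − Q| = √((-23.425318 − -4.677)² + (41.730769 − 40.161)²) = 18.813920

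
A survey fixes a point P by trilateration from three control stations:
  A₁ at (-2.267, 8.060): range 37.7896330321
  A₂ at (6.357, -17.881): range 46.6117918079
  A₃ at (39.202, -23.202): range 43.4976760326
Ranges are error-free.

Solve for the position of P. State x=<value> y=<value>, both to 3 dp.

x=33.609 y=19.935

eq1: (x + 2.267)² + (y − 8.060)² = 37.7896330321²
eq2: (x − 6.357)² + (y + 17.881)² = 46.6117918079²
eq3: (x − 39.202)² + (y + 23.202)² = 43.4976760326²
eq1−eq3, eq1−eq2 (x²,y² cancel):
  82.938·x − 62.524·y = 1541.035263
  17.248·x − 51.882·y = -454.564050
det = 82.938·-51.882 − -62.524·17.248 = -3224.575364
x = (1541.035263·-51.882 − -62.524·-454.564050) / -3224.575364 = 33.608504
y = (82.938·-454.564050 − 1541.035263·17.248) / -3224.575364 = 19.934535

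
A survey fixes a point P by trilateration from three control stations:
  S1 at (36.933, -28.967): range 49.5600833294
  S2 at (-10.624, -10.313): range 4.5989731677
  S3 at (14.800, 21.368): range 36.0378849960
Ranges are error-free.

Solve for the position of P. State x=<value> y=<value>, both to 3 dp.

eq1: (x − 36.933)² + (y + 28.967)² = 49.5600833294²
eq2: (x + 10.624)² + (y + 10.313)² = 4.5989731677²
eq3: (x − 14.800)² + (y − 21.368)² = 36.0378849960²
eq2−eq1, eq2−eq3 (x²,y² cancel):
  95.114·x − 37.308·y = -451.145072
  50.848·x + 63.362·y = -821.174522
det = 95.114·63.362 − -37.308·50.848 = 7923.650452
x = (-451.145072·63.362 − -37.308·-821.174522) / 7923.650452 = -7.474059
y = (95.114·-821.174522 − -451.145072·50.848) / 7923.650452 = -6.962115

x=-7.474 y=-6.962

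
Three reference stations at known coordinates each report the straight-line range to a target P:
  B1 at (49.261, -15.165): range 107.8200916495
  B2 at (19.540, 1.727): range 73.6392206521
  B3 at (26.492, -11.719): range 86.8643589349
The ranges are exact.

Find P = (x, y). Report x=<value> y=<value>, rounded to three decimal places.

x=-43.710 y=39.438

eq1: (x − 49.261)² + (y + 15.165)² = 107.8200916495²
eq2: (x − 19.540)² + (y − 1.727)² = 73.6392206521²
eq3: (x − 26.492)² + (y + 11.719)² = 86.8643589349²
eq1−eq2, eq1−eq3 (x²,y² cancel):
  -59.442·x + 33.784·y = 3930.608128
  -45.538·x + 6.892·y = 2262.292989
det = -59.442·6.892 − 33.784·-45.538 = 1128.781528
x = (3930.608128·6.892 − 33.784·2262.292989) / 1128.781528 = -43.710456
y = (-59.442·2262.292989 − 3930.608128·-45.538) / 1128.781528 = 39.437935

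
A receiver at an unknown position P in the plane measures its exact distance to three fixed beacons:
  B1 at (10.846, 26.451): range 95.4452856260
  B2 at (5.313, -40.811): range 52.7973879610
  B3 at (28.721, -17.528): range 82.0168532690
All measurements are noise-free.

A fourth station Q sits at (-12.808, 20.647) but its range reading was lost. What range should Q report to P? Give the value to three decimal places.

78.072

eq1: (x − 10.846)² + (y − 26.451)² = 95.4452856260²
eq2: (x − 5.313)² + (y + 40.811)² = 52.7973879610²
eq3: (x − 28.721)² + (y + 17.528)² = 82.0168532690²
eq2−eq1, eq2−eq3 (x²,y² cancel):
  11.066·x + 134.524·y = -7198.712946
  46.816·x + 46.566·y = -4500.839110
det = 11.066·46.566 − 134.524·46.816 = -5782.576228
x = (-7198.712946·46.566 − 134.524·-4500.839110) / -5782.576228 = -46.736196
y = (11.066·-4500.839110 − -7198.712946·46.816) / -5782.576228 = -49.667942
|P − Q| = √((-46.736196 − -12.808)² + (-49.667942 − 20.647)²) = 78.072489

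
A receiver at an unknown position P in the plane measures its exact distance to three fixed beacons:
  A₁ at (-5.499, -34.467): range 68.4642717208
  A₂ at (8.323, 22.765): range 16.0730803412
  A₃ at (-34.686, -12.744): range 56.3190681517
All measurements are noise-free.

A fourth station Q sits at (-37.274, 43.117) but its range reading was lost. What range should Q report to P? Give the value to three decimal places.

35.272

eq1: (x + 5.499)² + (y + 34.467)² = 68.4642717208²
eq2: (x − 8.323)² + (y − 22.765)² = 16.0730803412²
eq3: (x + 34.686)² + (y + 12.744)² = 56.3190681517²
eq2−eq1, eq2−eq3 (x²,y² cancel):
  -27.644·x − 114.464·y = -3798.317055
  -86.018·x − 71.018·y = -2135.482948
det = -27.644·-71.018 − -114.464·-86.018 = -7882.742760
x = (-3798.317055·-71.018 − -114.464·-2135.482948) / -7882.742760 = -3.211187
y = (-27.644·-2135.482948 − -3798.317055·-86.018) / -7882.742760 = 33.959036
|P − Q| = √((-3.211187 − -37.274)² + (33.959036 − 43.117)²) = 35.272419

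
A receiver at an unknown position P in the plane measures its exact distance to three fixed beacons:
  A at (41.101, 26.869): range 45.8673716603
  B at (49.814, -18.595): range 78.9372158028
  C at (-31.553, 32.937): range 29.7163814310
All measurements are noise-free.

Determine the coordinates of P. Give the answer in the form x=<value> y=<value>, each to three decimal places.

eq1: (x − 41.101)² + (y − 26.869)² = 45.8673716603²
eq2: (x − 49.814)² + (y + 18.595)² = 78.9372158028²
eq3: (x + 31.553)² + (y − 32.937)² = 29.7163814310²
eq3−eq2, eq3−eq1 (x²,y² cancel):
  162.734·x − 103.064·y = -4601.249870
  145.308·x − 12.136·y = -889.954874
det = 162.734·-12.136 − -103.064·145.308 = 13001.083888
x = (-4601.249870·-12.136 − -103.064·-889.954874) / 13001.083888 = -2.759888
y = (162.734·-889.954874 − -4601.249870·145.308) / 13001.083888 = 40.286833

x=-2.760 y=40.287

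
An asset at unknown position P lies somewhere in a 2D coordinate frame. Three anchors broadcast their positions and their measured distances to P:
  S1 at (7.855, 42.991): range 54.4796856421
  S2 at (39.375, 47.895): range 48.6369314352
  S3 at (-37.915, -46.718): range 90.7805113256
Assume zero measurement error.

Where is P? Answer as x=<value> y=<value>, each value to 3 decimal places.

eq1: (x − 7.855)² + (y − 42.991)² = 54.4796856421²
eq2: (x − 39.375)² + (y − 47.895)² = 48.6369314352²
eq3: (x + 37.915)² + (y + 46.718)² = 90.7805113256²
eq2−eq1, eq2−eq3 (x²,y² cancel):
  -63.040·x − 9.808·y = -2536.879592
  -154.580·x − 189.226·y = -6099.753038
det = -63.040·-189.226 − -9.808·-154.580 = 10412.686400
x = (-2536.879592·-189.226 − -9.808·-6099.753038) / 10412.686400 = 40.356272
y = (-63.040·-6099.753038 − -2536.879592·-154.580) / 10412.686400 = -0.732032

x=40.356 y=-0.732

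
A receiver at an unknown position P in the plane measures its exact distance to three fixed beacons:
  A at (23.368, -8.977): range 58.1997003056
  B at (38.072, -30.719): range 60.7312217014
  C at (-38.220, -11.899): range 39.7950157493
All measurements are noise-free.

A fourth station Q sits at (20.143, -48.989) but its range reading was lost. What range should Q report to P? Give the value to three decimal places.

eq1: (x − 23.368)² + (y + 8.977)² = 58.1997003056²
eq2: (x − 38.072)² + (y + 30.719)² = 60.7312217014²
eq3: (x + 38.220)² + (y + 11.899)² = 39.7950157493²
eq1−eq3, eq1−eq2 (x²,y² cancel):
  -123.176·x − 5.844·y = 2779.266485
  29.408·x − 43.484·y = 1465.408018
det = -123.176·-43.484 − -5.844·29.408 = 5528.045536
x = (2779.266485·-43.484 − -5.844·1465.408018) / 5528.045536 = -20.312745
y = (-123.176·1465.408018 − 2779.266485·29.408) / 5528.045536 = -47.437338
|P − Q| = √((-20.312745 − 20.143)² + (-47.437338 − -48.989)²) = 40.485491

40.485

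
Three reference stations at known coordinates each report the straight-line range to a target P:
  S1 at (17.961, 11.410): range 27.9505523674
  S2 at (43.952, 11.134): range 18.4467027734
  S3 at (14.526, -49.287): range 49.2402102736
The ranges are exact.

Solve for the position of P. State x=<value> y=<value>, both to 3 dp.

eq1: (x − 17.961)² + (y − 11.410)² = 27.9505523674²
eq2: (x − 43.952)² + (y − 11.134)² = 18.4467027734²
eq3: (x − 14.526)² + (y + 49.287)² = 49.2402102736²
eq1−eq3, eq1−eq2 (x²,y² cancel):
  -6.870·x − 121.394·y = 544.062494
  51.982·x − 0.552·y = 2043.911173
det = -6.870·-0.552 − -121.394·51.982 = 6314.095148
x = (544.062494·-0.552 − -121.394·2043.911173) / 6314.095148 = 39.248416
y = (-6.870·2043.911173 − 544.062494·51.982) / 6314.095148 = -6.702960

x=39.248 y=-6.703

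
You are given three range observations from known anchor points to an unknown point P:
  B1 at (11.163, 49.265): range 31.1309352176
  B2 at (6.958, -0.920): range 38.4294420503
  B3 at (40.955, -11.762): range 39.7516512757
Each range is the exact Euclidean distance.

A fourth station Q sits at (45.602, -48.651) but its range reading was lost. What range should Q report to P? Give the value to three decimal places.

eq1: (x − 11.163)² + (y − 49.265)² = 31.1309352176²
eq2: (x − 6.958)² + (y + 0.920)² = 38.4294420503²
eq3: (x − 40.955)² + (y + 11.762)² = 39.7516512757²
eq3−eq2, eq3−eq1 (x²,y² cancel):
  -67.994·x + 21.684·y = -1663.024742
  -59.584·x + 122.054·y = 1347.054777
det = -67.994·122.054 − 21.684·-59.584 = -7006.920220
x = (-1663.024742·122.054 − 21.684·1347.054777) / -7006.920220 = 33.137006
y = (-67.994·1347.054777 − -1663.024742·-59.584) / -7006.920220 = 27.213284
|P − Q| = √((33.137006 − 45.602)² + (27.213284 − -48.651)²) = 76.881504

76.882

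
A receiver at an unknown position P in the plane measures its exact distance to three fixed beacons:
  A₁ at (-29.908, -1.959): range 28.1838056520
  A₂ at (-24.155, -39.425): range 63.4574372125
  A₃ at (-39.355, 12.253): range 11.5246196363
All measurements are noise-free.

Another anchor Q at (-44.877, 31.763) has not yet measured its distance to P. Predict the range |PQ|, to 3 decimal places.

eq1: (x + 29.908)² + (y + 1.959)² = 28.1838056520²
eq2: (x + 24.155)² + (y + 39.425)² = 63.4574372125²
eq3: (x + 39.355)² + (y − 12.253)² = 11.5246196363²
eq2−eq3, eq2−eq1 (x²,y² cancel):
  -30.400·x + 103.356·y = 3455.186864
  -11.506·x + 74.932·y = 1993.050932
det = -30.400·74.932 − 103.356·-11.506 = -1088.718664
x = (3455.186864·74.932 − 103.356·1993.050932) / -1088.718664 = -48.598680
y = (-30.400·1993.050932 − 3455.186864·-11.506) / -1088.718664 = 19.135677
|P − Q| = √((-48.598680 − -44.877)² + (19.135677 − 31.763)²) = 13.164353

13.164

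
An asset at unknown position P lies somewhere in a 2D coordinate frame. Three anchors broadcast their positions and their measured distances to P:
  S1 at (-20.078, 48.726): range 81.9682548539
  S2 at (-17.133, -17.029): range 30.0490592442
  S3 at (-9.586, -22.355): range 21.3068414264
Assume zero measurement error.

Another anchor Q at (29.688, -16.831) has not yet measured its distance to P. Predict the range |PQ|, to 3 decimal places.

eq1: (x + 20.078)² + (y − 48.726)² = 81.9682548539²
eq2: (x + 17.133)² + (y + 17.029)² = 30.0490592442²
eq3: (x + 9.586)² + (y + 22.355)² = 21.3068414264²
eq3−eq2, eq3−eq1 (x²,y² cancel):
  -15.094·x + 10.652·y = -457.075361
  -20.984·x + 142.162·y = -4079.101573
det = -15.094·142.162 − 10.652·-20.984 = -1922.271660
x = (-457.075361·142.162 − 10.652·-4079.101573) / -1922.271660 = 11.199331
y = (-15.094·-4079.101573 − -457.075361·-20.984) / -1922.271660 = -27.040241
|P − Q| = √((11.199331 − 29.688)² + (-27.040241 − -16.831)²) = 21.120120

21.120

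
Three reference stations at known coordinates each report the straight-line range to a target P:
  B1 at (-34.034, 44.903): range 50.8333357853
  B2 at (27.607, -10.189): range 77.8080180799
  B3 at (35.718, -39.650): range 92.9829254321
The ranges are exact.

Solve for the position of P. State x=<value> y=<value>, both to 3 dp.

eq1: (x + 34.034)² + (y − 44.903)² = 50.8333357853²
eq2: (x − 27.607)² + (y + 10.189)² = 77.8080180799²
eq3: (x − 35.718)² + (y + 39.650)² = 92.9829254321²
eq2−eq3, eq2−eq1 (x²,y² cancel):
  16.222·x − 58.922·y = -609.800890
  -123.282·x + 110.184·y = 5778.690045
det = 16.222·110.184 − -58.922·-123.282 = -5476.617156
x = (-609.800890·110.184 − -58.922·5778.690045) / -5476.617156 = -49.903374
y = (16.222·5778.690045 − -609.800890·-123.282) / -5476.617156 = -3.389763

x=-49.903 y=-3.390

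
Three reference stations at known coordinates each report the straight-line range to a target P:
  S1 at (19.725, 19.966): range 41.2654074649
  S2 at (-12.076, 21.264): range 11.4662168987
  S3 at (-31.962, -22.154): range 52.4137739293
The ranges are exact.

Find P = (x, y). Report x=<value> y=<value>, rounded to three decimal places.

x=-20.539 y=29.000

eq1: (x − 19.725)² + (y − 19.966)² = 41.2654074649²
eq2: (x + 12.076)² + (y − 21.264)² = 11.4662168987²
eq3: (x + 31.962)² + (y + 22.154)² = 52.4137739293²
eq2−eq3, eq2−eq1 (x²,y² cancel):
  -39.772·x − 86.836·y = -1701.347880
  63.602·x − 2.596·y = -1381.630414
det = -39.772·-2.596 − -86.836·63.602 = 5626.191384
x = (-1701.347880·-2.596 − -86.836·-1381.630414) / 5626.191384 = -20.539394
y = (-39.772·-1381.630414 − -1701.347880·63.602) / 5626.191384 = 28.999961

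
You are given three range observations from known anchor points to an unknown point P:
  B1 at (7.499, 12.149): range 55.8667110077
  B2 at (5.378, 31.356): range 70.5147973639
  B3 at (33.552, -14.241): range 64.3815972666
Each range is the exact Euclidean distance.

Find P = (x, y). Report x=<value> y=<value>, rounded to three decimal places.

x=-28.787 y=-30.329

eq1: (x − 7.499)² + (y − 12.149)² = 55.8667110077²
eq2: (x − 5.378)² + (y − 31.356)² = 70.5147973639²
eq3: (x − 33.552)² + (y + 14.241)² = 64.3815972666²
eq2−eq1, eq2−eq3 (x²,y² cancel):
  4.242·x − 38.414·y = 1042.958830
  56.348·x − 91.194·y = 1143.767746
det = 4.242·-91.194 − -38.414·56.348 = 1777.707124
x = (1042.958830·-91.194 − -38.414·1143.767746) / 1777.707124 = -28.787022
y = (4.242·1143.767746 − 1042.958830·56.348) / 1777.707124 = -30.329395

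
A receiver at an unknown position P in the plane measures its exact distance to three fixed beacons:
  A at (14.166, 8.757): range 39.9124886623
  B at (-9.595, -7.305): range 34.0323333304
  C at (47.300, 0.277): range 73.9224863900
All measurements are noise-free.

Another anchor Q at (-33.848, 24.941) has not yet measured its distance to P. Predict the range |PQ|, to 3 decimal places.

eq1: (x − 14.166)² + (y − 8.757)² = 39.9124886623²
eq2: (x + 9.595)² + (y + 7.305)² = 34.0323333304²
eq3: (x − 47.300)² + (y − 0.277)² = 73.9224863900²
eq1−eq2, eq1−eq3 (x²,y² cancel):
  -47.522·x − 32.124·y = 302.873484
  66.268·x − 16.960·y = -1911.521119
det = -47.522·-16.960 − -32.124·66.268 = 2934.766352
x = (302.873484·-16.960 − -32.124·-1911.521119) / 2934.766352 = -22.673845
y = (-47.522·-1911.521119 − 302.873484·66.268) / 2934.766352 = 24.113840
|P − Q| = √((-22.673845 − -33.848)² + (24.113840 − 24.941)²) = 11.204728

11.205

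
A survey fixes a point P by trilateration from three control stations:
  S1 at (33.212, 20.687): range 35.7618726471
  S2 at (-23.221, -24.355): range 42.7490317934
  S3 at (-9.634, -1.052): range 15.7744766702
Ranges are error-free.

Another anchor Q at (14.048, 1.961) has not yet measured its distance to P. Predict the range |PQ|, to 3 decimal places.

18.887

eq1: (x − 33.212)² + (y − 20.687)² = 35.7618726471²
eq2: (x + 23.221)² + (y + 24.355)² = 42.7490317934²
eq3: (x + 9.634)² + (y + 1.052)² = 15.7744766702²
eq1−eq2, eq1−eq3 (x²,y² cancel):
  -112.866·x − 90.084·y = -947.176231
  -85.692·x − 43.478·y = -406.990832
det = -112.866·-43.478 − -90.084·-85.692 = -2812.290180
x = (-947.176231·-43.478 − -90.084·-406.990832) / -2812.290180 = -1.606508
y = (-112.866·-406.990832 − -947.176231·-85.692) / -2812.290180 = 12.527156
|P − Q| = √((-1.606508 − 14.048)² + (12.527156 − 1.961)²) = 18.886696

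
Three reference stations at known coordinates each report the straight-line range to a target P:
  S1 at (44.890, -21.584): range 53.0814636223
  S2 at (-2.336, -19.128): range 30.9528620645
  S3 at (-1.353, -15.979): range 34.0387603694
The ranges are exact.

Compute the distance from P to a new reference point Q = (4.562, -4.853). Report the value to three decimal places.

eq1: (x − 44.890)² + (y + 21.584)² = 53.0814636223²
eq2: (x + 2.336)² + (y + 19.128)² = 30.9528620645²
eq3: (x + 1.353)² + (y + 15.979)² = 34.0387603694²
eq3−eq1, eq3−eq2 (x²,y² cancel):
  92.486·x − 11.210·y = 564.817533
  -1.966·x − 6.298·y = 314.735768
det = 92.486·-6.298 − -11.210·-1.966 = -604.515688
x = (564.817533·-6.298 − -11.210·314.735768) / -604.515688 = 0.048027
y = (92.486·314.735768 − 564.817533·-1.966) / -604.515688 = -49.988915
|P − Q| = √((0.048027 − 4.562)² + (-49.988915 − -4.853)²) = 45.361071

45.361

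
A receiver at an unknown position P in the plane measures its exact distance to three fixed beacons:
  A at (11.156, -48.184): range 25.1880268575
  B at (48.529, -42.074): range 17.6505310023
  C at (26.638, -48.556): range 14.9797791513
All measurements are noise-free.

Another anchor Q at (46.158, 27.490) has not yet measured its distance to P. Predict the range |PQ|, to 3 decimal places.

eq1: (x − 11.156)² + (y + 48.184)² = 25.1880268575²
eq2: (x − 48.529)² + (y + 42.074)² = 17.6505310023²
eq3: (x − 26.638)² + (y + 48.556)² = 14.9797791513²
eq3−eq1, eq3−eq2 (x²,y² cancel):
  -30.964·x + 0.744·y = -1031.156902
  43.782·x + 12.964·y = 970.869676
det = -30.964·12.964 − 0.744·43.782 = -433.991104
x = (-1031.156902·12.964 − 0.744·970.869676) / -433.991104 = 32.466668
y = (-30.964·970.869676 − -1031.156902·43.782) / -433.991104 = -34.756710
|P − Q| = √((32.466668 − 46.158)² + (-34.756710 − 27.490)²) = 63.734649

63.735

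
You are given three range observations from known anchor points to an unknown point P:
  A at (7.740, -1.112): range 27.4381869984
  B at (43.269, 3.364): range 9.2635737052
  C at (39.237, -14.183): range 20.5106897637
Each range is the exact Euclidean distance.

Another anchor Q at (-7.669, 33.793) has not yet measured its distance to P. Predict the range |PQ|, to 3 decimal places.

50.498

eq1: (x − 7.740)² + (y + 1.112)² = 27.4381869984²
eq2: (x − 43.269)² + (y − 3.364)² = 9.2635737052²
eq3: (x − 39.237)² + (y + 14.183)² = 20.5106897637²
eq2−eq3, eq2−eq1 (x²,y² cancel):
  -8.064·x − 35.094·y = -477.697796
  -71.058·x − 8.952·y = -2489.419021
det = -8.064·-8.952 − -35.094·-71.058 = -2421.520524
x = (-477.697796·-8.952 − -35.094·-2489.419021) / -2421.520524 = 34.312045
y = (-8.064·-2489.419021 − -477.697796·-71.058) / -2421.520524 = 5.727631
|P − Q| = √((34.312045 − -7.669)² + (5.727631 − 33.793)²) = 50.498248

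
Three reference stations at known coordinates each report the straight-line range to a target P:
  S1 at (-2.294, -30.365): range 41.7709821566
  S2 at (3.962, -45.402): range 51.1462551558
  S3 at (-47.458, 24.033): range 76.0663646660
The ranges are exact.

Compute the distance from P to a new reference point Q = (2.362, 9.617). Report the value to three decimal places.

eq1: (x + 2.294)² + (y + 30.365)² = 41.7709821566²
eq2: (x − 3.962)² + (y + 45.402)² = 51.1462551558²
eq3: (x + 47.458)² + (y − 24.033)² = 76.0663646660²
eq3−eq2, eq3−eq1 (x²,y² cancel):
  102.840·x − 138.870·y = 2417.344612
  90.328·x − 108.796·y = 2138.725691
det = 102.840·-108.796 − -138.870·90.328 = 1355.268720
x = (2417.344612·-108.796 − -138.870·2138.725691) / 1355.268720 = 25.092745
y = (102.840·2138.725691 − 2417.344612·90.328) / 1355.268720 = 1.175151
|P − Q| = √((25.092745 − 2.362)² + (1.175151 − 9.617)²) = 24.247713

24.248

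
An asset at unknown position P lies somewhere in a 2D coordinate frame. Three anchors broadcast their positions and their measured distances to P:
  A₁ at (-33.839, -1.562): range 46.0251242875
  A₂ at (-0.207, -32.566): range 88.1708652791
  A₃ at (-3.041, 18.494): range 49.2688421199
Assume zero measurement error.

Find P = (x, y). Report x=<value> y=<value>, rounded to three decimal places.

x=-45.860 y=42.866

eq1: (x + 33.839)² + (y + 1.562)² = 46.0251242875²
eq2: (x + 0.207)² + (y + 32.566)² = 88.1708652791²
eq3: (x + 3.041)² + (y − 18.494)² = 49.2688421199²
eq1−eq3, eq1−eq2 (x²,y² cancel):
  61.596·x + 40.112·y = -1105.348786
  67.264·x − 62.008·y = -5742.719978
det = 61.596·-62.008 − 40.112·67.264 = -6517.538336
x = (-1105.348786·-62.008 − 40.112·-5742.719978) / -6517.538336 = -45.859715
y = (61.596·-5742.719978 − -1105.348786·67.264) / -6517.538336 = 42.865632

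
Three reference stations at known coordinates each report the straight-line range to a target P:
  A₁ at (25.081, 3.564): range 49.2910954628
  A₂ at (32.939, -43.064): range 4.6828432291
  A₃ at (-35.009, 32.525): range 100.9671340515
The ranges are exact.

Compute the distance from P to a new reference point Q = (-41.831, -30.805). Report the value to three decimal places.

eq1: (x − 25.081)² + (y − 3.564)² = 49.2910954628²
eq2: (x − 32.939)² + (y + 43.064)² = 4.6828432291²
eq3: (x + 35.009)² + (y − 32.525)² = 100.9671340515²
eq3−eq1, eq3−eq2 (x²,y² cancel):
  120.180·x − 57.922·y = 6123.003018
  135.896·x − 151.178·y = 10828.413249
det = 120.180·-151.178 − -57.922·135.896 = -10297.203928
x = (6123.003018·-151.178 − -57.922·10828.413249) / -10297.203928 = 28.984567
y = (120.180·10828.413249 − 6123.003018·135.896) / -10297.203928 = -45.572282
|P − Q| = √((28.984567 − -41.831)² + (-45.572282 − -30.805)²) = 72.338905

72.339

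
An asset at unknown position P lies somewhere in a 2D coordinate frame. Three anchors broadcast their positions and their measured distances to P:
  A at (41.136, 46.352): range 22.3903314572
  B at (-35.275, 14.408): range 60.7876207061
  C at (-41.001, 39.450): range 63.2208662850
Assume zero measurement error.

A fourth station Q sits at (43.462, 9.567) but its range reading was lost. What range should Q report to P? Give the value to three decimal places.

eq1: (x − 41.136)² + (y − 46.352)² = 22.3903314572²
eq2: (x + 35.275)² + (y − 14.408)² = 60.7876207061²
eq3: (x + 41.001)² + (y − 39.450)² = 63.2208662850²
eq1−eq2, eq1−eq3 (x²,y² cancel):
  -152.822·x − 63.888·y = -5582.570199
  -164.274·x − 13.804·y = -4098.844890
det = -152.822·-13.804 − -63.888·-164.274 = -8385.582424
x = (-5582.570199·-13.804 − -63.888·-4098.844890) / -8385.582424 = 22.038446
y = (-152.822·-4098.844890 − -5582.570199·-164.274) / -8385.582424 = 34.663956
|P − Q| = √((22.038446 − 43.462)² + (34.663956 − 9.567)²) = 32.997362

32.997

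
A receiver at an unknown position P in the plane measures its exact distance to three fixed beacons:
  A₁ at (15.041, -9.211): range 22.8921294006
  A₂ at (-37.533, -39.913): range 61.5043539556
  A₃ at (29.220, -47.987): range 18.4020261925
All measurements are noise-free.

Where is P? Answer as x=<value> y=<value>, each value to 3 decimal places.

x=23.259 y=-30.577

eq1: (x − 15.041)² + (y + 9.211)² = 22.8921294006²
eq2: (x + 37.533)² + (y + 39.913)² = 61.5043539556²
eq3: (x − 29.220)² + (y + 47.987)² = 18.4020261925²
eq2−eq1, eq2−eq3 (x²,y² cancel):
  105.148·x + 61.404·y = 568.036511
  133.506·x − 16.148·y = 3598.937899
det = 105.148·-16.148 − 61.404·133.506 = -9895.732328
x = (568.036511·-16.148 − 61.404·3598.937899) / -9895.732328 = 23.258697
y = (105.148·3598.937899 − 568.036511·133.506) / -9895.732328 = -30.577306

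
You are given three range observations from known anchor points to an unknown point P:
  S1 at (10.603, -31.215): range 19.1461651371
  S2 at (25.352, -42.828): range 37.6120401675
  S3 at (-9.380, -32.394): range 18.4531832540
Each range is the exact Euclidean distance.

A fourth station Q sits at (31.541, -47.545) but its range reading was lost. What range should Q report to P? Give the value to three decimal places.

eq1: (x − 10.603)² + (y + 31.215)² = 19.1461651371²
eq2: (x − 25.352)² + (y + 42.828)² = 37.6120401675²
eq3: (x + 9.380)² + (y + 32.394)² = 18.4531832540²
eq2−eq3, eq2−eq1 (x²,y² cancel):
  -69.464·x + 20.868·y = -265.460259
  -29.498·x + 23.226·y = -342.071728
det = -69.464·23.226 − 20.868·-29.498 = -997.806600
x = (-265.460259·23.226 − 20.868·-342.071728) / -997.806600 = -0.974911
y = (-69.464·-342.071728 − -265.460259·-29.498) / -997.806600 = -15.966144
|P − Q| = √((-0.974911 − 31.541)² + (-15.966144 − -47.545)²) = 45.326688

45.327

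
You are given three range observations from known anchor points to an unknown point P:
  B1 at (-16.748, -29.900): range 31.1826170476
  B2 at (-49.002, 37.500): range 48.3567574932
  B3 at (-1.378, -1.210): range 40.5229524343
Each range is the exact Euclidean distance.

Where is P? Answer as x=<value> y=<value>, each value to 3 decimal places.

x=-40.897 y=-10.173

eq1: (x + 16.748)² + (y + 29.900)² = 31.1826170476²
eq2: (x + 49.002)² + (y − 37.500)² = 48.3567574932²
eq3: (x + 1.378)² + (y + 1.210)² = 40.5229524343²
eq3−eq1, eq3−eq2 (x²,y² cancel):
  -30.740·x − 57.380·y = 1840.896588
  -95.248·x + 77.420·y = 3107.816699
det = -30.740·77.420 − -57.380·-95.248 = -7845.221040
x = (1840.896588·77.420 − -57.380·3107.816699) / -7845.221040 = -40.897348
y = (-30.740·3107.816699 − 1840.896588·-95.248) / -7845.221040 = -10.172745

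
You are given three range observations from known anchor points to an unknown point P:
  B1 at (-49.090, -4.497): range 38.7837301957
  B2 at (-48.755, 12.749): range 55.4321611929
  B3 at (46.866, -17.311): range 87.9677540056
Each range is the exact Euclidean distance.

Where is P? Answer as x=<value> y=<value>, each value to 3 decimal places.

eq1: (x + 49.090)² + (y + 4.497)² = 38.7837301957²
eq2: (x + 48.755)² + (y − 12.749)² = 55.4321611929²
eq3: (x − 46.866)² + (y + 17.311)² = 87.9677540056²
eq2−eq3, eq2−eq1 (x²,y² cancel):
  191.242·x − 60.120·y = -4709.095599
  -0.670·x − 34.492·y = 1459.010850
det = 191.242·-34.492 − -60.120·-0.670 = -6636.599464
x = (-4709.095599·-34.492 − -60.120·1459.010850) / -6636.599464 = -37.691269
y = (191.242·1459.010850 − -4709.095599·-0.670) / -6636.599464 = -41.567833

x=-37.691 y=-41.568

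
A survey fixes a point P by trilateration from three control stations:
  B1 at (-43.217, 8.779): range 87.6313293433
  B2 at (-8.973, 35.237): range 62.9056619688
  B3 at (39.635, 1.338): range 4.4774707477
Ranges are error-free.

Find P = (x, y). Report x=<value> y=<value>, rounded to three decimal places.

eq1: (x + 43.217)² + (y − 8.779)² = 87.6313293433²
eq2: (x + 8.973)² + (y − 35.237)² = 62.9056619688²
eq3: (x − 39.635)² + (y − 1.338)² = 4.4774707477²
eq2−eq3, eq2−eq1 (x²,y² cancel):
  97.216·x − 67.798·y = 4187.637134
  -68.488·x − 52.916·y = -3099.508543
det = 97.216·-52.916 − -67.798·-68.488 = -9787.631280
x = (4187.637134·-52.916 − -67.798·-3099.508543) / -9787.631280 = 44.110109
y = (97.216·-3099.508543 − 4187.637134·-68.488) / -9787.631280 = 1.483396

x=44.110 y=1.483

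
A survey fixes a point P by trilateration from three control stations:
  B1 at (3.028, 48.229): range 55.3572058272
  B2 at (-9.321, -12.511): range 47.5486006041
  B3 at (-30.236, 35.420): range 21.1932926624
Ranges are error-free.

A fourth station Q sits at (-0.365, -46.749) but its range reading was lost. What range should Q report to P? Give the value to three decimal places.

79.634

eq1: (x − 3.028)² + (y − 48.229)² = 55.3572058272²
eq2: (x + 9.321)² + (y + 12.511)² = 47.5486006041²
eq3: (x + 30.236)² + (y − 35.420)² = 21.1932926624²
eq2−eq3, eq2−eq1 (x²,y² cancel):
  -41.830·x + 95.862·y = 3737.099700
  24.698·x + 121.480·y = 1288.248245
det = -41.830·121.480 − 95.862·24.698 = -7449.108076
x = (3737.099700·121.480 − 95.862·1288.248245) / -7449.108076 = -44.366227
y = (-41.830·1288.248245 − 3737.099700·24.698) / -7449.108076 = 19.624673
|P − Q| = √((-44.366227 − -0.365)² + (19.624673 − -46.749)²) = 79.633991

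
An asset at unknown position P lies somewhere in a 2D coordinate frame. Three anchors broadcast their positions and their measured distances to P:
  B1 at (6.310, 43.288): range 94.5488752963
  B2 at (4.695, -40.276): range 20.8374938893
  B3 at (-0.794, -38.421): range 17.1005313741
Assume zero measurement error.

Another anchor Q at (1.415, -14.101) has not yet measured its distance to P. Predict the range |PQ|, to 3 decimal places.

eq1: (x − 6.310)² + (y − 43.288)² = 94.5488752963²
eq2: (x − 4.695)² + (y + 40.276)² = 20.8374938893²
eq3: (x + 0.794)² + (y + 38.421)² = 17.1005313741²
eq2−eq1, eq2−eq3 (x²,y² cancel):
  3.230·x + 167.128·y = -8235.820825
  -10.978·x + 3.710·y = -25.622546
det = 3.230·3.710 − 167.128·-10.978 = 1846.714484
x = (-8235.820825·3.710 − 167.128·-25.622546) / 1846.714484 = -14.226699
y = (3.230·-25.622546 − -8235.820825·-10.978) / 1846.714484 = -49.003570
|P − Q| = √((-14.226699 − 1.415)² + (-49.003570 − -14.101)²) = 38.247250

38.247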